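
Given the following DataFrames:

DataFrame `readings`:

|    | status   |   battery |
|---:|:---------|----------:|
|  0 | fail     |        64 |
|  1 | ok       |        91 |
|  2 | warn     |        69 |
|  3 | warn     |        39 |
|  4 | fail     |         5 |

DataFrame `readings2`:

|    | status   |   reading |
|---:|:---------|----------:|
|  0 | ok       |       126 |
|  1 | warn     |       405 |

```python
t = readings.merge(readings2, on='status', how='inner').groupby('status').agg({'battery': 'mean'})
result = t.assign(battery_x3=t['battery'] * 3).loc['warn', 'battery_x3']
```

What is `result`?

162.0

merge on 'status' (how='inner') → 3 rows:
  status  battery  reading
0     ok       91      126
1   warn       69      405
2   warn       39      405
group by status, mean of battery:
        battery
status         
ok         91.0
warn       54.0
add column battery_x3 = t['battery'] * 3:
        battery  battery_x3
status                     
ok         91.0       273.0
warn       54.0       162.0
Taking the value at row 'warn', column 'battery_x3' gives 162.0.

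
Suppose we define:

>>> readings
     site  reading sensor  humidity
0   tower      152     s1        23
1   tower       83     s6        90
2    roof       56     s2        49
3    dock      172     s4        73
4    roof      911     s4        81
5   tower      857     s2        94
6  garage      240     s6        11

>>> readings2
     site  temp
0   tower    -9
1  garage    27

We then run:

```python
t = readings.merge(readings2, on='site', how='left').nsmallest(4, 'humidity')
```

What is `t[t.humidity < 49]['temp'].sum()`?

18.0

merge on 'site' (how='left') → 7 rows:
     site  reading sensor  humidity  temp
0   tower      152     s1        23  -9.0
1   tower       83     s6        90  -9.0
2    roof       56     s2        49   NaN
3    dock      172     s4        73   NaN
4    roof      911     s4        81   NaN
5   tower      857     s2        94  -9.0
6  garage      240     s6        11  27.0
take 4 rows with smallest humidity:
     site  reading sensor  humidity  temp
6  garage      240     s6        11  27.0
0   tower      152     s1        23  -9.0
2    roof       56     s2        49   NaN
3    dock      172     s4        73   NaN
filter rows where humidity < 49:
     site  reading sensor  humidity  temp
6  garage      240     s6        11  27.0
0   tower      152     s1        23  -9.0
The sum of column 'temp' is 18.0.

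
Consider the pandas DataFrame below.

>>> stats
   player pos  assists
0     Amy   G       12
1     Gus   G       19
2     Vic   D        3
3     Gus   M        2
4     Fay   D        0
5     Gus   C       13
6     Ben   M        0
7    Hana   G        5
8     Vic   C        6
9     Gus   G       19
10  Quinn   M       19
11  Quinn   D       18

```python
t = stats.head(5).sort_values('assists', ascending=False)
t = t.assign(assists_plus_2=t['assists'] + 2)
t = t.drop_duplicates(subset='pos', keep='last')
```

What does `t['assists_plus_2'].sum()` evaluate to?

take first 5 rows:
  player pos  assists
0    Amy   G       12
1    Gus   G       19
2    Vic   D        3
3    Gus   M        2
4    Fay   D        0
sort by assists descending:
  player pos  assists
1    Gus   G       19
0    Amy   G       12
2    Vic   D        3
3    Gus   M        2
4    Fay   D        0
add column assists_plus_2 = t['assists'] + 2:
  player pos  assists  assists_plus_2
1    Gus   G       19              21
0    Amy   G       12              14
2    Vic   D        3               5
3    Gus   M        2               4
4    Fay   D        0               2
drop duplicate pos (keep=last):
  player pos  assists  assists_plus_2
0    Amy   G       12              14
3    Gus   M        2               4
4    Fay   D        0               2
Then the sum of column 'assists_plus_2': 20

20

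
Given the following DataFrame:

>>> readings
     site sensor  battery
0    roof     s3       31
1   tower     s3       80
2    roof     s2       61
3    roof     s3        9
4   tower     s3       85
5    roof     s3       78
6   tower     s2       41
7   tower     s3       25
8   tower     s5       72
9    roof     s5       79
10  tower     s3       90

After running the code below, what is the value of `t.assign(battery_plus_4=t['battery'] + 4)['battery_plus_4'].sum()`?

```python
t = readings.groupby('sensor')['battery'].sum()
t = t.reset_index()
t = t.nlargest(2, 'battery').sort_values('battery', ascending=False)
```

557

group by sensor, sum of battery:
sensor
s2    102
s3    398
s5    151
Name: battery, dtype: int64
reset_index():
  sensor  battery
0     s2      102
1     s3      398
2     s5      151
take 2 rows with largest battery:
  sensor  battery
1     s3      398
2     s5      151
sort by battery descending:
  sensor  battery
1     s3      398
2     s5      151
add column battery_plus_4 = t['battery'] + 4:
  sensor  battery  battery_plus_4
1     s3      398             402
2     s5      151             155
Hence 557.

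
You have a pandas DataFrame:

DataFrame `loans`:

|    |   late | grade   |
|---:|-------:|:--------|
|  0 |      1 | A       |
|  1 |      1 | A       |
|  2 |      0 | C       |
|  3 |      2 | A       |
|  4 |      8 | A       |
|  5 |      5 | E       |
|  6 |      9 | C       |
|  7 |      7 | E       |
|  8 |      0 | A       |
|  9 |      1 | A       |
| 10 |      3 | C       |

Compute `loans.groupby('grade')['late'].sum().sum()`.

37

group by grade, sum of late:
grade
A    13
C    12
E    12
Name: late, dtype: int64
sum of the resulting series → 37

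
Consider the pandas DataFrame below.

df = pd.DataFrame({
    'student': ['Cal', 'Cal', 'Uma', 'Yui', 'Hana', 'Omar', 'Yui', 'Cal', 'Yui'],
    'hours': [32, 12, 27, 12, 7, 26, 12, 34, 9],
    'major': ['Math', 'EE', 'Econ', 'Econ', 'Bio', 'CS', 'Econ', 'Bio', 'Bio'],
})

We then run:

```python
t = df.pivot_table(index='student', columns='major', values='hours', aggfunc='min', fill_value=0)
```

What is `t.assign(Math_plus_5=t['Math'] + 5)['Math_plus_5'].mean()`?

11.4

pivot: rows=student, cols=major, min(hours):
major    Bio  CS  EE  Econ  Math
student                         
Cal       34   0  12     0    32
Hana       7   0   0     0     0
Omar       0  26   0     0     0
Uma        0   0   0    27     0
Yui        9   0   0    12     0
add column Math_plus_5 = t['Math'] + 5:
major    Bio  CS  EE  Econ  Math  Math_plus_5
student                                      
Cal       34   0  12     0    32           37
Hana       7   0   0     0     0            5
Omar       0  26   0     0     0            5
Uma        0   0   0    27     0            5
Yui        9   0   0    12     0            5
Then the mean of column 'Math_plus_5': 11.4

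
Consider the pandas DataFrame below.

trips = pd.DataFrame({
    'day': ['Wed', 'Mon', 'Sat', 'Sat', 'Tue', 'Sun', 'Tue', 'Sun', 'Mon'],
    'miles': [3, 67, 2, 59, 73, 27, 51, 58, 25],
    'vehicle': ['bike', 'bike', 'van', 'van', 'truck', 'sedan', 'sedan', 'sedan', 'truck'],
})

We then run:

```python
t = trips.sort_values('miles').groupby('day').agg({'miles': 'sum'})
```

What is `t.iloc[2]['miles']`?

85

sort by miles:
   day  miles vehicle
2  Sat      2     van
0  Wed      3    bike
8  Mon     25   truck
5  Sun     27   sedan
6  Tue     51   sedan
7  Sun     58   sedan
3  Sat     59     van
1  Mon     67    bike
4  Tue     73   truck
group by day, sum of miles:
     miles
day       
Mon     92
Sat     61
Sun     85
Tue    124
Wed      3
value at position 2, column 'miles' → 85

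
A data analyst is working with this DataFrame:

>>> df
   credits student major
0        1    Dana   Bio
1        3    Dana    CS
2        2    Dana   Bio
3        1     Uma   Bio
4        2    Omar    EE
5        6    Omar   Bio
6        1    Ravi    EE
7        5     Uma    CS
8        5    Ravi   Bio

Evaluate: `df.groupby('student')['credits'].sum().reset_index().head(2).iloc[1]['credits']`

group by student, sum of credits:
student
Dana    6
Omar    8
Ravi    6
Uma     6
Name: credits, dtype: int64
reset_index():
  student  credits
0    Dana        6
1    Omar        8
2    Ravi        6
3     Uma        6
take first 2 rows:
  student  credits
0    Dana        6
1    Omar        8
Hence 8.

8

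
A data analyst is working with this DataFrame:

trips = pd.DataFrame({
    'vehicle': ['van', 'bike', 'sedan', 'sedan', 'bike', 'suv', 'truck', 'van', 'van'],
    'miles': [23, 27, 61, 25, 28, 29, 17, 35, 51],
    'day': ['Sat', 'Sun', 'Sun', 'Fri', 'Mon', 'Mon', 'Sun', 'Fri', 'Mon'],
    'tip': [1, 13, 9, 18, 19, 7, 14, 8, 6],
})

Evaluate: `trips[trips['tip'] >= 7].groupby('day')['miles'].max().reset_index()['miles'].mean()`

filter rows where tip >= 7:
  vehicle  miles  day  tip
1    bike     27  Sun   13
2   sedan     61  Sun    9
3   sedan     25  Fri   18
4    bike     28  Mon   19
5     suv     29  Mon    7
6   truck     17  Sun   14
7     van     35  Fri    8
group by day, max of miles:
day
Fri    35
Mon    29
Sun    61
Name: miles, dtype: int64
reset_index():
   day  miles
0  Fri     35
1  Mon     29
2  Sun     61

41.6666666667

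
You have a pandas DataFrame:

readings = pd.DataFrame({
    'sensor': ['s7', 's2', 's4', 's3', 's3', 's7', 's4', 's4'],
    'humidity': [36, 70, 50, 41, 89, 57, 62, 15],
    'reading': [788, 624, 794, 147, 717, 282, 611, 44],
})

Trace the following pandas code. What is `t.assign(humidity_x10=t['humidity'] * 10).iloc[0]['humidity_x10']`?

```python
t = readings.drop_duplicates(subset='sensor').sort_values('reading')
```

410

drop duplicate sensor (keep=first):
  sensor  humidity  reading
0     s7        36      788
1     s2        70      624
2     s4        50      794
3     s3        41      147
sort by reading:
  sensor  humidity  reading
3     s3        41      147
1     s2        70      624
0     s7        36      788
2     s4        50      794
add column humidity_x10 = t['humidity'] * 10:
  sensor  humidity  reading  humidity_x10
3     s3        41      147           410
1     s2        70      624           700
0     s7        36      788           360
2     s4        50      794           500
Then the value at position 0, column 'humidity_x10': 410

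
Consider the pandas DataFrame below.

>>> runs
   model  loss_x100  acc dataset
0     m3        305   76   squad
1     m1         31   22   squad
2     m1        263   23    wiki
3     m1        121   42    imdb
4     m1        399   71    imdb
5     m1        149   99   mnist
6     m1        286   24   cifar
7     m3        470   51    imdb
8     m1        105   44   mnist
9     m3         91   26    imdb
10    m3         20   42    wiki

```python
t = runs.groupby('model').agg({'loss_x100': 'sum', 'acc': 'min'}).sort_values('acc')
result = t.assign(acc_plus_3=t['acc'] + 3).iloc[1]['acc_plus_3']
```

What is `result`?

29

group by model: sum(loss_x100), min(acc):
       loss_x100  acc
model                
m1          1354   22
m3           886   26
sort by acc:
       loss_x100  acc
model                
m1          1354   22
m3           886   26
add column acc_plus_3 = t['acc'] + 3:
       loss_x100  acc  acc_plus_3
model                            
m1          1354   22          25
m3           886   26          29
Taking the value at position 1, column 'acc_plus_3' gives 29.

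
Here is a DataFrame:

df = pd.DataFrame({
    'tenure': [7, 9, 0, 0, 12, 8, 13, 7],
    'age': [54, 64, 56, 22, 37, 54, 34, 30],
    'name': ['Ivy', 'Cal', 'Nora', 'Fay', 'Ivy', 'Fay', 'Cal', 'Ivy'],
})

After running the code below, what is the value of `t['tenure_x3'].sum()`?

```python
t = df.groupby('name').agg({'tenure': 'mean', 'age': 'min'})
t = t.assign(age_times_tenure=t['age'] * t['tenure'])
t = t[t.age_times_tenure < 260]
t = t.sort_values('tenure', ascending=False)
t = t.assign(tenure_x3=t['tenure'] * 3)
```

12.0

group by name: mean(tenure), min(age):
         tenure  age
name                
Cal   11.000000   34
Fay    4.000000   22
Ivy    8.666667   30
Nora   0.000000   56
add column age_times_tenure = t['age'] * t['tenure']:
         tenure  age  age_times_tenure
name                                  
Cal   11.000000   34             374.0
Fay    4.000000   22              88.0
Ivy    8.666667   30             260.0
Nora   0.000000   56               0.0
filter rows where age_times_tenure < 260:
      tenure  age  age_times_tenure
name                               
Fay      4.0   22              88.0
Nora     0.0   56               0.0
sort by tenure descending:
      tenure  age  age_times_tenure
name                               
Fay      4.0   22              88.0
Nora     0.0   56               0.0
add column tenure_x3 = t['tenure'] * 3:
      tenure  age  age_times_tenure  tenure_x3
name                                          
Fay      4.0   22              88.0       12.0
Nora     0.0   56               0.0        0.0
Finally, sum of column 'tenure_x3' = 12.0.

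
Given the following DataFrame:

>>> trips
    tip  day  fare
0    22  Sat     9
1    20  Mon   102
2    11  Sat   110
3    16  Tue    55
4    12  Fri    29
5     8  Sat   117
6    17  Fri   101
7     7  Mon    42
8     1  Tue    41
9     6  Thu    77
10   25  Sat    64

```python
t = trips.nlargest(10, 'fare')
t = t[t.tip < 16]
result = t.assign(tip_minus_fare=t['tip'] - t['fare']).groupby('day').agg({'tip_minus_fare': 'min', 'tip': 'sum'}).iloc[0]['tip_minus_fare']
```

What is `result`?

take 10 rows with largest fare:
    tip  day  fare
5     8  Sat   117
2    11  Sat   110
1    20  Mon   102
6    17  Fri   101
9     6  Thu    77
10   25  Sat    64
3    16  Tue    55
7     7  Mon    42
8     1  Tue    41
4    12  Fri    29
filter rows where tip < 16:
   tip  day  fare
5    8  Sat   117
2   11  Sat   110
9    6  Thu    77
7    7  Mon    42
8    1  Tue    41
4   12  Fri    29
add column tip_minus_fare = t['tip'] - t['fare']:
   tip  day  fare  tip_minus_fare
5    8  Sat   117            -109
2   11  Sat   110             -99
9    6  Thu    77             -71
7    7  Mon    42             -35
8    1  Tue    41             -40
4   12  Fri    29             -17
group by day: min(tip_minus_fare), sum(tip):
     tip_minus_fare  tip
day                     
Fri             -17   12
Mon             -35    7
Sat            -109   19
Thu             -71    6
Tue             -40    1
Then the value at position 0, column 'tip_minus_fare': -17

-17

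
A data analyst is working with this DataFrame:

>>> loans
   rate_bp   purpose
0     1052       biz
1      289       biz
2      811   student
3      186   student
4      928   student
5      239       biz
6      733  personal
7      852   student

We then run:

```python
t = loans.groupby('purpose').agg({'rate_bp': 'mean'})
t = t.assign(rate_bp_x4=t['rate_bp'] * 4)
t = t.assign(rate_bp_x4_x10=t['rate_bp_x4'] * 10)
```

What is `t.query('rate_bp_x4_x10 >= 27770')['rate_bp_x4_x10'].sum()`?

57090.0

group by purpose, mean of rate_bp:
             rate_bp
purpose             
biz       526.666667
personal  733.000000
student   694.250000
add column rate_bp_x4 = t['rate_bp'] * 4:
             rate_bp   rate_bp_x4
purpose                          
biz       526.666667  2106.666667
personal  733.000000  2932.000000
student   694.250000  2777.000000
add column rate_bp_x4_x10 = t['rate_bp_x4'] * 10:
             rate_bp   rate_bp_x4  rate_bp_x4_x10
purpose                                          
biz       526.666667  2106.666667    21066.666667
personal  733.000000  2932.000000    29320.000000
student   694.250000  2777.000000    27770.000000
filter rows where rate_bp_x4_x10 >= 27770:
          rate_bp  rate_bp_x4  rate_bp_x4_x10
purpose                                      
personal   733.00      2932.0         29320.0
student    694.25      2777.0         27770.0
Then the sum of column 'rate_bp_x4_x10': 57090.0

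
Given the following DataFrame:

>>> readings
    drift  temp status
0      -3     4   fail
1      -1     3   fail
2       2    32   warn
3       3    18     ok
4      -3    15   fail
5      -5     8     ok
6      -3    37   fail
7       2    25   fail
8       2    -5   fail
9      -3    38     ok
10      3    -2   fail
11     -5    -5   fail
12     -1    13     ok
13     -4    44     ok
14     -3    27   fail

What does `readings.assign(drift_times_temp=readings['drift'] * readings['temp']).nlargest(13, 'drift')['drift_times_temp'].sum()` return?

add column drift_times_temp = readings['drift'] * readings['temp']:
    drift  temp status  drift_times_temp
0      -3     4   fail               -12
1      -1     3   fail                -3
2       2    32   warn                64
3       3    18     ok                54
4      -3    15   fail               -45
5      -5     8     ok               -40
6      -3    37   fail              -111
7       2    25   fail                50
8       2    -5   fail               -10
9      -3    38     ok              -114
10      3    -2   fail                -6
11     -5    -5   fail                25
12     -1    13     ok               -13
13     -4    44     ok              -176
14     -3    27   fail               -81
take 13 rows with largest drift:
    drift  temp status  drift_times_temp
3       3    18     ok                54
10      3    -2   fail                -6
2       2    32   warn                64
7       2    25   fail                50
8       2    -5   fail               -10
1      -1     3   fail                -3
12     -1    13     ok               -13
0      -3     4   fail               -12
4      -3    15   fail               -45
6      -3    37   fail              -111
9      -3    38     ok              -114
14     -3    27   fail               -81
13     -4    44     ok              -176
sum of column 'drift_times_temp' → -403

-403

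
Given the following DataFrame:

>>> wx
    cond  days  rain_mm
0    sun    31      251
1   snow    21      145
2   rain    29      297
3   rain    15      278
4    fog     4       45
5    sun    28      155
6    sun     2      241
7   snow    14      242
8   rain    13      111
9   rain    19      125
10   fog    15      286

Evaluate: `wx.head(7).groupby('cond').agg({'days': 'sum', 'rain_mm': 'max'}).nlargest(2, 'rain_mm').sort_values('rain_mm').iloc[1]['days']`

44

take first 7 rows:
   cond  days  rain_mm
0   sun    31      251
1  snow    21      145
2  rain    29      297
3  rain    15      278
4   fog     4       45
5   sun    28      155
6   sun     2      241
group by cond: sum(days), max(rain_mm):
      days  rain_mm
cond               
fog      4       45
rain    44      297
snow    21      145
sun     61      251
take 2 rows with largest rain_mm:
      days  rain_mm
cond               
rain    44      297
sun     61      251
sort by rain_mm:
      days  rain_mm
cond               
sun     61      251
rain    44      297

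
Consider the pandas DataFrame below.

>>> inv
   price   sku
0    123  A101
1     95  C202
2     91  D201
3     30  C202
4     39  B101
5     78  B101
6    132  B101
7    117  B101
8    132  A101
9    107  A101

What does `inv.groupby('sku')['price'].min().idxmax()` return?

A101

group by sku, min of price:
sku
A101    107
B101     39
C202     30
D201     91
Name: price, dtype: int64
Finally, label with the largest value = A101.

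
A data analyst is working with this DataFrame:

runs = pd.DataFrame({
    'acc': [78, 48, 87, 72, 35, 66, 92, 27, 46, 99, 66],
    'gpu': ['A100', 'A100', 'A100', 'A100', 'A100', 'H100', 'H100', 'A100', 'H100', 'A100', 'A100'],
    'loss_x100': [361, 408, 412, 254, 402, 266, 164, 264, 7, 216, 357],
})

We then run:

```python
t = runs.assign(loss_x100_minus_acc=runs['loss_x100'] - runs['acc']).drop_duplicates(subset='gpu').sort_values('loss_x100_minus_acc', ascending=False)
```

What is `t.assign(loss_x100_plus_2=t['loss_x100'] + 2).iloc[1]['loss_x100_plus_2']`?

add column loss_x100_minus_acc = runs['loss_x100'] - runs['acc']:
    acc   gpu  loss_x100  loss_x100_minus_acc
0    78  A100        361                  283
1    48  A100        408                  360
2    87  A100        412                  325
3    72  A100        254                  182
4    35  A100        402                  367
5    66  H100        266                  200
6    92  H100        164                   72
7    27  A100        264                  237
8    46  H100          7                  -39
9    99  A100        216                  117
10   66  A100        357                  291
drop duplicate gpu (keep=first):
   acc   gpu  loss_x100  loss_x100_minus_acc
0   78  A100        361                  283
5   66  H100        266                  200
sort by loss_x100_minus_acc descending:
   acc   gpu  loss_x100  loss_x100_minus_acc
0   78  A100        361                  283
5   66  H100        266                  200
add column loss_x100_plus_2 = t['loss_x100'] + 2:
   acc   gpu  loss_x100  loss_x100_minus_acc  loss_x100_plus_2
0   78  A100        361                  283               363
5   66  H100        266                  200               268
Then the value at position 1, column 'loss_x100_plus_2': 268

268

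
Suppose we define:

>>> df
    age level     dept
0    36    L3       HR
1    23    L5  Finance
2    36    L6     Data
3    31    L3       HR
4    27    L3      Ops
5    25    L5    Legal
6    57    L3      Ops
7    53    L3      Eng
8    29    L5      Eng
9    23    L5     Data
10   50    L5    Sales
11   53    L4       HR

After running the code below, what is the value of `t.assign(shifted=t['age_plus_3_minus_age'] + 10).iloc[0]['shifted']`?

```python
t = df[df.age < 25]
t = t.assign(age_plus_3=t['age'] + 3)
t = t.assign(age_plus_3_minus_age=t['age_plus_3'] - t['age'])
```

filter rows where age < 25:
   age level     dept
1   23    L5  Finance
9   23    L5     Data
add column age_plus_3 = t['age'] + 3:
   age level     dept  age_plus_3
1   23    L5  Finance          26
9   23    L5     Data          26
add column age_plus_3_minus_age = t['age_plus_3'] - t['age']:
   age level     dept  age_plus_3  age_plus_3_minus_age
1   23    L5  Finance          26                     3
9   23    L5     Data          26                     3
add column shifted = t['age_plus_3_minus_age'] + 10:
   age level     dept  age_plus_3  age_plus_3_minus_age  shifted
1   23    L5  Finance          26                     3       13
9   23    L5     Data          26                     3       13
Taking the value at position 0, column 'shifted' gives 13.

13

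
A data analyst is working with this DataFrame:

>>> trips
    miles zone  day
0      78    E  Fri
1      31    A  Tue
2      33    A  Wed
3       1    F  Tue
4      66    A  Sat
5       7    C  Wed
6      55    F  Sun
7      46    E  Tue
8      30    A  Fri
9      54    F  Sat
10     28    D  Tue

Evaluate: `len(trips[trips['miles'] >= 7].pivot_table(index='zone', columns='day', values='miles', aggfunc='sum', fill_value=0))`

5

filter rows where miles >= 7:
    miles zone  day
0      78    E  Fri
1      31    A  Tue
2      33    A  Wed
4      66    A  Sat
5       7    C  Wed
6      55    F  Sun
7      46    E  Tue
8      30    A  Fri
9      54    F  Sat
10     28    D  Tue
pivot: rows=zone, cols=day, sum(miles):
day   Fri  Sat  Sun  Tue  Wed
zone                         
A      30   66    0   31   33
C       0    0    0    0    7
D       0    0    0   28    0
E      78    0    0   46    0
F       0   54   55    0    0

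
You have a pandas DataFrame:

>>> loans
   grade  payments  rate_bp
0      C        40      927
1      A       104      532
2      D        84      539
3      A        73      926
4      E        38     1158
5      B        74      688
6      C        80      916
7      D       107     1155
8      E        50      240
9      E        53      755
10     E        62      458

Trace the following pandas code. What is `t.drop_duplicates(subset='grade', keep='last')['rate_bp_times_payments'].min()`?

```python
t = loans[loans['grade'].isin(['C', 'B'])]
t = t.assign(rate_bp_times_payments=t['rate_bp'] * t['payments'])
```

filter rows where grade in ['C', 'B']:
  grade  payments  rate_bp
0     C        40      927
5     B        74      688
6     C        80      916
add column rate_bp_times_payments = t['rate_bp'] * t['payments']:
  grade  payments  rate_bp  rate_bp_times_payments
0     C        40      927                   37080
5     B        74      688                   50912
6     C        80      916                   73280
drop duplicate grade (keep=last):
  grade  payments  rate_bp  rate_bp_times_payments
5     B        74      688                   50912
6     C        80      916                   73280
So min() = 50912.

50912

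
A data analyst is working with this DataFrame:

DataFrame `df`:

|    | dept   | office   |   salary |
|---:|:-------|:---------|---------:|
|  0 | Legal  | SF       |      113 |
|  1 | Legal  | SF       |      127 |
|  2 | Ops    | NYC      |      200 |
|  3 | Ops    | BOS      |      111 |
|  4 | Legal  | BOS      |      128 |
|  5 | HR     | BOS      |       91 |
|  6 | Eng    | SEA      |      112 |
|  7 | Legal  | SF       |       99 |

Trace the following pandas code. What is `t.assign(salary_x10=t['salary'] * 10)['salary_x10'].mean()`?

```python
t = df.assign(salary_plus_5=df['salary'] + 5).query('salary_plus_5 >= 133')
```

add column salary_plus_5 = df['salary'] + 5:
    dept office  salary  salary_plus_5
0  Legal     SF     113            118
1  Legal     SF     127            132
2    Ops    NYC     200            205
3    Ops    BOS     111            116
4  Legal    BOS     128            133
5     HR    BOS      91             96
6    Eng    SEA     112            117
7  Legal     SF      99            104
filter rows where salary_plus_5 >= 133:
    dept office  salary  salary_plus_5
2    Ops    NYC     200            205
4  Legal    BOS     128            133
add column salary_x10 = t['salary'] * 10:
    dept office  salary  salary_plus_5  salary_x10
2    Ops    NYC     200            205        2000
4  Legal    BOS     128            133        1280
So mean() = 1640.0.

1640.0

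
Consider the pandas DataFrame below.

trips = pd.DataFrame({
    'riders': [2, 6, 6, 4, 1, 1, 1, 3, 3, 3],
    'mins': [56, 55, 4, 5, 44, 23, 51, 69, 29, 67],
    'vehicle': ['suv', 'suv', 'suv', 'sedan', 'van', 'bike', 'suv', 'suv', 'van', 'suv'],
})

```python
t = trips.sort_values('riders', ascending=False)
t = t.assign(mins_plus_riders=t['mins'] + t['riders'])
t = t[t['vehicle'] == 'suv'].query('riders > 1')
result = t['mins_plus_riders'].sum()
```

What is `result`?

271

sort by riders descending:
   riders  mins vehicle
1       6    55     suv
2       6     4     suv
3       4     5   sedan
7       3    69     suv
8       3    29     van
9       3    67     suv
0       2    56     suv
4       1    44     van
5       1    23    bike
6       1    51     suv
add column mins_plus_riders = t['mins'] + t['riders']:
   riders  mins vehicle  mins_plus_riders
1       6    55     suv                61
2       6     4     suv                10
3       4     5   sedan                 9
7       3    69     suv                72
8       3    29     van                32
9       3    67     suv                70
0       2    56     suv                58
4       1    44     van                45
5       1    23    bike                24
6       1    51     suv                52
filter rows where vehicle == 'suv':
   riders  mins vehicle  mins_plus_riders
1       6    55     suv                61
2       6     4     suv                10
7       3    69     suv                72
9       3    67     suv                70
0       2    56     suv                58
6       1    51     suv                52
filter rows where riders > 1:
   riders  mins vehicle  mins_plus_riders
1       6    55     suv                61
2       6     4     suv                10
7       3    69     suv                72
9       3    67     suv                70
0       2    56     suv                58
The sum of column 'mins_plus_riders' is 271.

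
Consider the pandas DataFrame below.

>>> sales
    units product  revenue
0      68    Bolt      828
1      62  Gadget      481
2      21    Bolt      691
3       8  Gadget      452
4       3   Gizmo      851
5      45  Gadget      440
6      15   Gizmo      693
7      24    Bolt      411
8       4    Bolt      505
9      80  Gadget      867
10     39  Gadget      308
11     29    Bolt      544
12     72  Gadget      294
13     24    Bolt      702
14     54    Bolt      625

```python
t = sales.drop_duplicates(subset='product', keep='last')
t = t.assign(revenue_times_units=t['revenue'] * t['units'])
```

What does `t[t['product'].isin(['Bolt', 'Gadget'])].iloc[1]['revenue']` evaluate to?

drop duplicate product (keep=last):
    units product  revenue
6      15   Gizmo      693
12     72  Gadget      294
14     54    Bolt      625
add column revenue_times_units = t['revenue'] * t['units']:
    units product  revenue  revenue_times_units
6      15   Gizmo      693                10395
12     72  Gadget      294                21168
14     54    Bolt      625                33750
filter rows where product in ['Bolt', 'Gadget']:
    units product  revenue  revenue_times_units
12     72  Gadget      294                21168
14     54    Bolt      625                33750

625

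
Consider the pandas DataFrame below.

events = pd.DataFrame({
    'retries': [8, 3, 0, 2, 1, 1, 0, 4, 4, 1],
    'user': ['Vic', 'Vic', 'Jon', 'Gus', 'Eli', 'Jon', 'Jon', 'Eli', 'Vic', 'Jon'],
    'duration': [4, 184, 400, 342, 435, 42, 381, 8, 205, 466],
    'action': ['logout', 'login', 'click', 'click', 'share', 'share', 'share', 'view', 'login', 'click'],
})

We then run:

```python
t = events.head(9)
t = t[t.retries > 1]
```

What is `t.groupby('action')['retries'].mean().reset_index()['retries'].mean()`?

take first 9 rows:
   retries user  duration  action
0        8  Vic         4  logout
1        3  Vic       184   login
2        0  Jon       400   click
3        2  Gus       342   click
4        1  Eli       435   share
5        1  Jon        42   share
6        0  Jon       381   share
7        4  Eli         8    view
8        4  Vic       205   login
filter rows where retries > 1:
   retries user  duration  action
0        8  Vic         4  logout
1        3  Vic       184   login
3        2  Gus       342   click
7        4  Eli         8    view
8        4  Vic       205   login
group by action, mean of retries:
action
click     2.0
login     3.5
logout    8.0
view      4.0
Name: retries, dtype: float64
reset_index():
   action  retries
0   click      2.0
1   login      3.5
2  logout      8.0
3    view      4.0
So mean() = 4.375.

4.375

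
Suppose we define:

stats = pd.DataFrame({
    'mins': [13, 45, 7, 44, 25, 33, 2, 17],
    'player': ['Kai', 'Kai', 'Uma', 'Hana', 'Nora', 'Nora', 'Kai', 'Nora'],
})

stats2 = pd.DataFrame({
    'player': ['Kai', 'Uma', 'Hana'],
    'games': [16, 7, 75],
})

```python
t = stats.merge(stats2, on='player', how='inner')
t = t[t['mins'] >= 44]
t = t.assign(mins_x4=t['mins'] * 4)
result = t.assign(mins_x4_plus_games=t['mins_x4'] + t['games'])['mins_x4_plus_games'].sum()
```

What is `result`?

merge on 'player' (how='inner') → 5 rows:
   mins player  games
0    13    Kai     16
1    45    Kai     16
2     7    Uma      7
3    44   Hana     75
4     2    Kai     16
filter rows where mins >= 44:
   mins player  games
1    45    Kai     16
3    44   Hana     75
add column mins_x4 = t['mins'] * 4:
   mins player  games  mins_x4
1    45    Kai     16      180
3    44   Hana     75      176
add column mins_x4_plus_games = t['mins_x4'] + t['games']:
   mins player  games  mins_x4  mins_x4_plus_games
1    45    Kai     16      180                 196
3    44   Hana     75      176                 251
Hence 447.

447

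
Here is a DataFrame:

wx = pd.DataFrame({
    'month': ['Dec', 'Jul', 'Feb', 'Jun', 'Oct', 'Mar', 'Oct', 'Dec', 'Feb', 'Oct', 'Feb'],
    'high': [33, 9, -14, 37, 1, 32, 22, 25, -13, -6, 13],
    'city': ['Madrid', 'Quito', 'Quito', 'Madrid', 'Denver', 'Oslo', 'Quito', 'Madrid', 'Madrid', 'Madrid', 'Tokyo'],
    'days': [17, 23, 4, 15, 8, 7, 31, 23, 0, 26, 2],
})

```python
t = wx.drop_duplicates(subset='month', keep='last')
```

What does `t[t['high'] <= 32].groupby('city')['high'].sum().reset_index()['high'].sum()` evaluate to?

73

drop duplicate month (keep=last):
   month  high    city  days
1    Jul     9   Quito    23
3    Jun    37  Madrid    15
5    Mar    32    Oslo     7
7    Dec    25  Madrid    23
9    Oct    -6  Madrid    26
10   Feb    13   Tokyo     2
filter rows where high <= 32:
   month  high    city  days
1    Jul     9   Quito    23
5    Mar    32    Oslo     7
7    Dec    25  Madrid    23
9    Oct    -6  Madrid    26
10   Feb    13   Tokyo     2
group by city, sum of high:
city
Madrid    19
Oslo      32
Quito      9
Tokyo     13
Name: high, dtype: int64
reset_index():
     city  high
0  Madrid    19
1    Oslo    32
2   Quito     9
3   Tokyo    13
So sum() = 73.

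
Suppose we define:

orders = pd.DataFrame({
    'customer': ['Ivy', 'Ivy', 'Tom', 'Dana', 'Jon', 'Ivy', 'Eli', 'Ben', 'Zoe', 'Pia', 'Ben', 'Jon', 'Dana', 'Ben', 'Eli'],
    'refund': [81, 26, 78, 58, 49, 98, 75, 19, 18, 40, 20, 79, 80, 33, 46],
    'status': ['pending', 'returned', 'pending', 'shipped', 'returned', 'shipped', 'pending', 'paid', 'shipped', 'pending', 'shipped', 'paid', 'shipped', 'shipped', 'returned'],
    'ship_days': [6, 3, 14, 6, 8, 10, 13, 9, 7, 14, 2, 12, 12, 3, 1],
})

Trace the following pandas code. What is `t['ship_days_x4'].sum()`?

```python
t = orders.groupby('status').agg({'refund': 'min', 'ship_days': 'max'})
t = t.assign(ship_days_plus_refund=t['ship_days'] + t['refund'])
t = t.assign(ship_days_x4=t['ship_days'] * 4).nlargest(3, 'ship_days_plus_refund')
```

group by status: min(refund), max(ship_days):
          refund  ship_days
status                     
paid          19         12
pending       40         14
returned      26          8
shipped       18         12
add column ship_days_plus_refund = t['ship_days'] + t['refund']:
          refund  ship_days  ship_days_plus_refund
status                                            
paid          19         12                     31
pending       40         14                     54
returned      26          8                     34
shipped       18         12                     30
add column ship_days_x4 = t['ship_days'] * 4:
          refund  ship_days  ship_days_plus_refund  ship_days_x4
status                                                          
paid          19         12                     31            48
pending       40         14                     54            56
returned      26          8                     34            32
shipped       18         12                     30            48
take 3 rows with largest ship_days_plus_refund:
          refund  ship_days  ship_days_plus_refund  ship_days_x4
status                                                          
pending       40         14                     54            56
returned      26          8                     34            32
paid          19         12                     31            48
Reading off the sum of column 'ship_days_x4', we get 136.

136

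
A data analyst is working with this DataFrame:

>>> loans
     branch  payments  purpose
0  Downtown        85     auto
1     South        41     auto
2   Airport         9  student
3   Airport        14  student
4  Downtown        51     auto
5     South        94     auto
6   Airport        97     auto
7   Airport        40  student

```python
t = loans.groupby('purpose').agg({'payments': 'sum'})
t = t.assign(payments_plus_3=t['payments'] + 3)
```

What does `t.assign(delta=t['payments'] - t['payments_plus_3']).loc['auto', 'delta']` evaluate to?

-3

group by purpose, sum of payments:
         payments
purpose          
auto          368
student        63
add column payments_plus_3 = t['payments'] + 3:
         payments  payments_plus_3
purpose                           
auto          368              371
student        63               66
add column delta = t['payments'] - t['payments_plus_3']:
         payments  payments_plus_3  delta
purpose                                  
auto          368              371     -3
student        63               66     -3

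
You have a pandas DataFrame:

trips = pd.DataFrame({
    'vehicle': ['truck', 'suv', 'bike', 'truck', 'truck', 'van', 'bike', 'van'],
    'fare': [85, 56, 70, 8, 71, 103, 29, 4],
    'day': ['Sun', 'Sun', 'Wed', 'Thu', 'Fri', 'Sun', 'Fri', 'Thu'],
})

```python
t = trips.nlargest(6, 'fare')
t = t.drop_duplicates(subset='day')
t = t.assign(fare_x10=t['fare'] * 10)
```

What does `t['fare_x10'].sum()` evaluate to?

take 6 rows with largest fare:
  vehicle  fare  day
5     van   103  Sun
0   truck    85  Sun
4   truck    71  Fri
2    bike    70  Wed
1     suv    56  Sun
6    bike    29  Fri
drop duplicate day (keep=first):
  vehicle  fare  day
5     van   103  Sun
4   truck    71  Fri
2    bike    70  Wed
add column fare_x10 = t['fare'] * 10:
  vehicle  fare  day  fare_x10
5     van   103  Sun      1030
4   truck    71  Fri       710
2    bike    70  Wed       700

2440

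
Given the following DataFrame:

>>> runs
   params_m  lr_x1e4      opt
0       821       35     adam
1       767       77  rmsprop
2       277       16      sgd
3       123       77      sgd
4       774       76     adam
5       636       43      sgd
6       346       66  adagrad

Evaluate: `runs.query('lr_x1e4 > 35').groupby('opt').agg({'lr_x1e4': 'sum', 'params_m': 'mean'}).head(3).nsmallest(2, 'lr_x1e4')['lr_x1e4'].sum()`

142

filter rows where lr_x1e4 > 35:
   params_m  lr_x1e4      opt
1       767       77  rmsprop
3       123       77      sgd
4       774       76     adam
5       636       43      sgd
6       346       66  adagrad
group by opt: sum(lr_x1e4), mean(params_m):
         lr_x1e4  params_m
opt                       
adagrad       66     346.0
adam          76     774.0
rmsprop       77     767.0
sgd          120     379.5
take first 3 rows:
         lr_x1e4  params_m
opt                       
adagrad       66     346.0
adam          76     774.0
rmsprop       77     767.0
take 2 rows with smallest lr_x1e4:
         lr_x1e4  params_m
opt                       
adagrad       66     346.0
adam          76     774.0
The sum of column 'lr_x1e4' is 142.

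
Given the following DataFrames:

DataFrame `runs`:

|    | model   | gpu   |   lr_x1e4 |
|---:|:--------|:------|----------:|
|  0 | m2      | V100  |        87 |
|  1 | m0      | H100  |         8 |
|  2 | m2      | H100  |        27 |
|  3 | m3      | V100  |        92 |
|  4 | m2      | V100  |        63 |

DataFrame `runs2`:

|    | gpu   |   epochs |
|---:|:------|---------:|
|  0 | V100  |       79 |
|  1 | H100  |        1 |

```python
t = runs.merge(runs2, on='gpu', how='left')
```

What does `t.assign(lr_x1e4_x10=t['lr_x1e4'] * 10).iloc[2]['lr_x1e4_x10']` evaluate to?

merge on 'gpu' (how='left') → 5 rows:
  model   gpu  lr_x1e4  epochs
0    m2  V100       87      79
1    m0  H100        8       1
2    m2  H100       27       1
3    m3  V100       92      79
4    m2  V100       63      79
add column lr_x1e4_x10 = t['lr_x1e4'] * 10:
  model   gpu  lr_x1e4  epochs  lr_x1e4_x10
0    m2  V100       87      79          870
1    m0  H100        8       1           80
2    m2  H100       27       1          270
3    m3  V100       92      79          920
4    m2  V100       63      79          630

270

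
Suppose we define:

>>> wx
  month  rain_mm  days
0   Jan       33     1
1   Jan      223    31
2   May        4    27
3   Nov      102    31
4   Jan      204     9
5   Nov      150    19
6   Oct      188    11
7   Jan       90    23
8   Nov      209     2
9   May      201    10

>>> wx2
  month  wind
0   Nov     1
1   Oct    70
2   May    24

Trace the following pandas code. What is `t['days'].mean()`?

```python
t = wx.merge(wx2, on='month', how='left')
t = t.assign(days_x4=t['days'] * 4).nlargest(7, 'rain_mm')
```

16.1428571429

merge on 'month' (how='left') → 10 rows:
  month  rain_mm  days  wind
0   Jan       33     1   NaN
1   Jan      223    31   NaN
2   May        4    27  24.0
3   Nov      102    31   1.0
4   Jan      204     9   NaN
5   Nov      150    19   1.0
6   Oct      188    11  70.0
7   Jan       90    23   NaN
8   Nov      209     2   1.0
9   May      201    10  24.0
add column days_x4 = t['days'] * 4:
  month  rain_mm  days  wind  days_x4
0   Jan       33     1   NaN        4
1   Jan      223    31   NaN      124
2   May        4    27  24.0      108
3   Nov      102    31   1.0      124
4   Jan      204     9   NaN       36
5   Nov      150    19   1.0       76
6   Oct      188    11  70.0       44
7   Jan       90    23   NaN       92
8   Nov      209     2   1.0        8
9   May      201    10  24.0       40
take 7 rows with largest rain_mm:
  month  rain_mm  days  wind  days_x4
1   Jan      223    31   NaN      124
8   Nov      209     2   1.0        8
4   Jan      204     9   NaN       36
9   May      201    10  24.0       40
6   Oct      188    11  70.0       44
5   Nov      150    19   1.0       76
3   Nov      102    31   1.0      124
mean of column 'days' → 16.1428571429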